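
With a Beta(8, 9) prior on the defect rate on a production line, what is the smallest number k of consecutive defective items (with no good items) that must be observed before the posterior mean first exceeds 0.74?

After k defective items and 0 good items the posterior is Beta(8+k, 9), with mean (8+k)/(8+9+k).
Set (8+k)/(17+k) > 0.74 and solve: k > (0.74·17 − 8)/(1 − 0.74) = 17.615.
The smallest integer exceeding 17.615 is 18.

k = 18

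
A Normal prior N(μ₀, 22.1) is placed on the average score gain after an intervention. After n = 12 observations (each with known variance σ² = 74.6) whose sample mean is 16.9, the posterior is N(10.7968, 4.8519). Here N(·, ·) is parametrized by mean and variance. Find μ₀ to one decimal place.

μ₀ = -10.9

With known observation variance, the Normal–Normal posterior has precision τ_n = τ₀ + n/σ² and mean μ_n = (τ₀μ₀ + (n/σ²)x̄)/τ_n.
Here τ₀ = 1/22.1 = 0.045249 and τ_data = 12/74.6 = 0.160858, so τ_n = 0.206107.
Rearranging for μ₀: μ₀ = (μ_n·τ_n − τ_data·x̄)/τ₀ = (10.7968·0.206107 − 0.160858·16.9) / 0.045249 = -0.493204/0.045249 ≈ -10.9.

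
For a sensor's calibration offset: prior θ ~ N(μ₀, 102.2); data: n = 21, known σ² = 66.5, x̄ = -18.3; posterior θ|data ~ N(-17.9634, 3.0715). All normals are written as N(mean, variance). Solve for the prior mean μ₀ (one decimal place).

μ₀ = -7.1

With known observation variance, the Normal–Normal posterior has precision τ_n = τ₀ + n/σ² and mean μ_n = (τ₀μ₀ + (n/σ²)x̄)/τ_n.
Here τ₀ = 1/102.2 = 0.009785 and τ_data = 21/66.5 = 0.315789, so τ_n = 0.325574.
Rearranging for μ₀: μ₀ = (μ_n·τ_n − τ_data·x̄)/τ₀ = (-17.9634·0.325574 − 0.315789·-18.3) / 0.009785 = -0.069477/0.009785 ≈ -7.1.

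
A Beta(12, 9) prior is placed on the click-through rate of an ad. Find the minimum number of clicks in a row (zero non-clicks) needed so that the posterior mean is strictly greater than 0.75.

k = 16

After k clicks and 0 non-clicks the posterior is Beta(12+k, 9), with mean (12+k)/(12+9+k).
Set (12+k)/(21+k) > 0.75 and solve: k > (0.75·21 − 12)/(1 − 0.75) = 15.000.
The smallest integer exceeding 15.000 is 16, and checking k=16: (28)/(37) = 0.7568 > 0.75.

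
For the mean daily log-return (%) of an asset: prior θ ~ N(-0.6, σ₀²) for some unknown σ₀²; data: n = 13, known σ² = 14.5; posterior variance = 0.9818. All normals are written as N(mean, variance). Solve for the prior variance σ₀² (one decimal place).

σ₀² = 8.2

Posterior precision equals prior precision plus data precision: 1/σ_n² = 1/σ₀² + n/σ².
So 1/σ₀² = 1/0.9818 − 13/14.5 = 1.018537 − 0.896552 = 0.121985.
Hence σ₀² = 1/0.121985 ≈ 8.2.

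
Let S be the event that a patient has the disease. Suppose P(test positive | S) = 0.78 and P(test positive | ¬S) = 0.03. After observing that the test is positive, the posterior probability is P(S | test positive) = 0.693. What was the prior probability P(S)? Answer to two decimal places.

Bayes' rule in odds form gives O(S|E) = O(S)·[P(E|S)/P(E|¬S)], hence O(S) = O(S|E)/LR.
Posterior odds = 0.693/(1−0.693) = 2.2573. LR = 0.78/0.03 = 26.0000.
Prior odds = 2.2573/26.0000 = 0.0868, so P(S) = 0.0868/(1+0.0868) ≈ 0.08.

P(S) = 0.08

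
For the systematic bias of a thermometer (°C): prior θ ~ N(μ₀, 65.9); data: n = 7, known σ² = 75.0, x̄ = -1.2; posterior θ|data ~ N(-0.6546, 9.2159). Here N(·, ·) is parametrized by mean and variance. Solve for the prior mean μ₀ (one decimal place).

μ₀ = 2.7

With known observation variance, the Normal–Normal posterior has precision τ_n = τ₀ + n/σ² and mean μ_n = (τ₀μ₀ + (n/σ²)x̄)/τ_n.
Here τ₀ = 1/65.9 = 0.015175 and τ_data = 7/75.0 = 0.093333, so τ_n = 0.108508.
Rearranging for μ₀: μ₀ = (μ_n·τ_n − τ_data·x̄)/τ₀ = (-0.6546·0.108508 − 0.093333·-1.2) / 0.015175 = 0.040970/0.015175 ≈ 2.7.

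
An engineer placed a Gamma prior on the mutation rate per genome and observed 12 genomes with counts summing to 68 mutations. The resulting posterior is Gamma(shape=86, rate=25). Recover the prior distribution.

Gamma(shape=18, rate=13)

Gamma–Poisson conjugacy: posterior shape = α + Σxᵢ, posterior rate = β + n.
So α = 86 − 68 = 18 and β = 25 − 12 = 13.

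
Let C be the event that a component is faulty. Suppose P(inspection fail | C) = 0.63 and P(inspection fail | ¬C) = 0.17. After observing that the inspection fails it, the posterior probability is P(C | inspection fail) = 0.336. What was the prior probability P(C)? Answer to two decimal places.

Bayes' rule in odds form gives O(C|E) = O(C)·[P(E|C)/P(E|¬C)], hence O(C) = O(C|E)/LR.
Posterior odds = 0.336/(1−0.336) = 0.5060. LR = 0.63/0.17 = 3.7059.
Prior odds = 0.5060/3.7059 = 0.1365, so P(C) = 0.1365/(1+0.1365) ≈ 0.12.

P(C) = 0.12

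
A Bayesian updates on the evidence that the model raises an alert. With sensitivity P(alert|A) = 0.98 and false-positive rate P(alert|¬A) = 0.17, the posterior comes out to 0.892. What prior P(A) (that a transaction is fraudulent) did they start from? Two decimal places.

In odds form, posterior odds = prior odds × likelihood ratio, so prior odds = posterior odds ÷ LR.
Posterior odds = 0.892/(1−0.892) = 8.2593. LR = 0.98/0.17 = 5.7647.
Prior odds = 8.2593/5.7647 = 1.4327, so P(A) = 1.4327/(1+1.4327) ≈ 0.59.

P(A) = 0.59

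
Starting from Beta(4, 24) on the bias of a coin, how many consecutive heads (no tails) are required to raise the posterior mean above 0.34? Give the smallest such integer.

After k heads and 0 tails the posterior is Beta(4+k, 24), with mean (4+k)/(4+24+k).
Set (4+k)/(28+k) > 0.34 and solve: k > (0.34·28 − 4)/(1 − 0.34) = 8.364.
The smallest integer exceeding 8.364 is 9, and checking k=9: (13)/(37) = 0.3514 > 0.34.

k = 9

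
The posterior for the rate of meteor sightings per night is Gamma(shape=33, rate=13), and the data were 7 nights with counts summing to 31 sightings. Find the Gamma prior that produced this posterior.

Gamma(shape=2, rate=6)

A Gamma(α, β) prior (rate parametrization) on a Poisson rate with n observations summing to S gives posterior Gamma(α+S, β+n).
So α = 33 − 31 = 2 and β = 13 − 7 = 6.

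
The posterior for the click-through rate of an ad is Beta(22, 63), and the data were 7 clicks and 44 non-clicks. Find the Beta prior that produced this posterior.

Beta(15, 19)

Under Beta–binomial conjugacy the posterior parameters are (a+s, b+f).
So a = 22 − 7 = 15 and b = 63 − 44 = 19.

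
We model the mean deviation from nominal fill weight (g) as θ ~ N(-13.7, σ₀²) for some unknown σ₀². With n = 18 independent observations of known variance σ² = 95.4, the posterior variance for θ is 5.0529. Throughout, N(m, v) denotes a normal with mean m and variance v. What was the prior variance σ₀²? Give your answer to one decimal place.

For the Normal–Normal model with known σ², precisions add: τ_n = τ₀ + n/σ².
So 1/σ₀² = 1/5.0529 − 18/95.4 = 0.197906 − 0.188679 = 0.009227.
Hence σ₀² = 1/0.009227 ≈ 108.4.

σ₀² = 108.4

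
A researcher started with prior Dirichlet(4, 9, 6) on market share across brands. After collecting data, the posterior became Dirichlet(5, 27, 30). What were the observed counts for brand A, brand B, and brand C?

counts (1, 18, 24)

For a Dirichlet(α) prior with multinomial counts c, the posterior is Dirichlet(α + c) componentwise.
Counts are posterior − prior componentwise: 5−4=1, 27−9=18, 30−6=24.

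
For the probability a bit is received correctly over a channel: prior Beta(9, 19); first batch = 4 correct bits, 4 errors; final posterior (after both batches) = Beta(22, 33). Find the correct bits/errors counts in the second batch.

Because Beta–binomial updating is additive in the counts, the combined data contributed (α_post−α_prior, β_post−β_prior) successes and failures.
Total across both batches: 22−9=13 correct bits, 33−19=14 errors.
Subtract the first batch: 13−4=9 correct bits and 14−4=10 errors.

9 correct bits and 10 errors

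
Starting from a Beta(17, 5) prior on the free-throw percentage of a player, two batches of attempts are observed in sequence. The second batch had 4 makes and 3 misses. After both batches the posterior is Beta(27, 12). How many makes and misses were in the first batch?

Because Beta–binomial updating is additive in the counts, the combined data contributed (α_post−α_prior, β_post−β_prior) successes and failures.
Total across both batches: 27−17=10 makes, 12−5=7 misses.
Subtract the second batch: 10−4=6 makes and 7−3=4 misses.

6 makes and 4 misses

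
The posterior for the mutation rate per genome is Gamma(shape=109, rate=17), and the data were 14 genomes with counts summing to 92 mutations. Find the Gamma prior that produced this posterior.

Gamma(shape=17, rate=3)

A Gamma(α, β) prior (rate parametrization) on a Poisson rate with n observations summing to S gives posterior Gamma(α+S, β+n).
So α = 109 − 92 = 17 and β = 17 − 14 = 3.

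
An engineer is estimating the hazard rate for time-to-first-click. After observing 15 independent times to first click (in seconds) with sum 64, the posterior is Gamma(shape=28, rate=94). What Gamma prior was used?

Gamma(shape=13, rate=30)

Gamma–exponential conjugacy: posterior shape = α + n, posterior rate = β + Σtᵢ.
So α = 28 − 15 = 13 and β = 94 − 64 = 30.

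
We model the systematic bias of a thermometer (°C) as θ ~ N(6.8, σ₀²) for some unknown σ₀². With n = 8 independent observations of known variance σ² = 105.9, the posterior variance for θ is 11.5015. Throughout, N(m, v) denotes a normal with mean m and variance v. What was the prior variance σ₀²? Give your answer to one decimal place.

σ₀² = 87.7

Posterior precision equals prior precision plus data precision: 1/σ_n² = 1/σ₀² + n/σ².
So 1/σ₀² = 1/11.5015 − 8/105.9 = 0.086945 − 0.075543 = 0.011402.
Hence σ₀² = 1/0.011402 ≈ 87.7.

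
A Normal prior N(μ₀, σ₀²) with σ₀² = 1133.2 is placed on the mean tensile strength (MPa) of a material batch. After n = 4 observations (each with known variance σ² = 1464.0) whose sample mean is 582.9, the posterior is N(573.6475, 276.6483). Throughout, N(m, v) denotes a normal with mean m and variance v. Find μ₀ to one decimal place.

The posterior mean is a precision-weighted average: μ_n = (τ₀μ₀ + τ_data·x̄)/(τ₀+τ_data), with τ₀=1/σ₀² and τ_data=n/σ².
Here τ₀ = 1/1133.2 = 0.000882 and τ_data = 4/1464.0 = 0.002732, so τ_n = 0.003614.
Rearranging for μ₀: μ₀ = (μ_n·τ_n − τ_data·x̄)/τ₀ = (573.6475·0.003614 − 0.002732·582.9) / 0.000882 = 0.480679/0.000882 ≈ 545.0.

μ₀ = 545.0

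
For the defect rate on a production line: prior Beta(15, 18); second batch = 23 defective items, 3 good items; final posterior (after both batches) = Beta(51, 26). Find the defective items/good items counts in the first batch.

13 defective items and 5 good items

Because Beta–binomial updating is additive in the counts, the combined data contributed (α_post−α_prior, β_post−β_prior) successes and failures.
Total across both batches: 51−15=36 defective items, 26−18=8 good items.
Subtract the second batch: 36−23=13 defective items and 8−3=5 good items.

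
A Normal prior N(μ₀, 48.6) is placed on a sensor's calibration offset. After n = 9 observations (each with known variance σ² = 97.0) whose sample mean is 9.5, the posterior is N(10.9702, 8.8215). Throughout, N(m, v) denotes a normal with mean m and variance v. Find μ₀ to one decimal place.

μ₀ = 17.6

The posterior mean is a precision-weighted average: μ_n = (τ₀μ₀ + τ_data·x̄)/(τ₀+τ_data), with τ₀=1/σ₀² and τ_data=n/σ².
Here τ₀ = 1/48.6 = 0.020576 and τ_data = 9/97.0 = 0.092784, so τ_n = 0.113360.
Rearranging for μ₀: μ₀ = (μ_n·τ_n − τ_data·x̄)/τ₀ = (10.9702·0.113360 − 0.092784·9.5) / 0.020576 = 0.362134/0.020576 ≈ 17.6.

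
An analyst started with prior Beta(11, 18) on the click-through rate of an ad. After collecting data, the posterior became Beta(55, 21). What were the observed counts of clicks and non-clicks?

Beta is conjugate to the binomial likelihood: posterior = Beta(a+s, b+f).
Match parameters: s=55−11=44, f=21−18=3.

44 clicks and 3 non-clicks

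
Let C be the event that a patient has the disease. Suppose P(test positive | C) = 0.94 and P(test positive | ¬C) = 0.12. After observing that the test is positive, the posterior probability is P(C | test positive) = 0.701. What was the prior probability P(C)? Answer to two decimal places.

P(C) = 0.23

In odds form, posterior odds = prior odds × likelihood ratio, so prior odds = posterior odds ÷ LR.
Posterior odds = 0.701/(1−0.701) = 2.3445. LR = 0.94/0.12 = 7.8333.
Prior odds = 2.3445/7.8333 = 0.2993, so P(C) = 0.2993/(1+0.2993) ≈ 0.23.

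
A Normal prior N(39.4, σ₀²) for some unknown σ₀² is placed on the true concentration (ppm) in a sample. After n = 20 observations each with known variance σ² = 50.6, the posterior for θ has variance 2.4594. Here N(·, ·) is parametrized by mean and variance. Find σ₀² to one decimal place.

σ₀² = 88.1

For the Normal–Normal model with known σ², precisions add: τ_n = τ₀ + n/σ².
So 1/σ₀² = 1/2.4594 − 20/50.6 = 0.406603 − 0.395257 = 0.011346.
Hence σ₀² = 1/0.011346 ≈ 88.1.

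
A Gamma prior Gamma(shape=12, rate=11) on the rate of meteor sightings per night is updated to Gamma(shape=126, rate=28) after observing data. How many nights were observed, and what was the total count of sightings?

A Gamma(α, β) prior (rate parametrization) on a Poisson rate with n observations summing to S gives posterior Gamma(α+S, β+n).
Matching: Σxᵢ = 126 − 12 = 114 and n = 28 − 11 = 17.

n = 17 nights with total 114 sightings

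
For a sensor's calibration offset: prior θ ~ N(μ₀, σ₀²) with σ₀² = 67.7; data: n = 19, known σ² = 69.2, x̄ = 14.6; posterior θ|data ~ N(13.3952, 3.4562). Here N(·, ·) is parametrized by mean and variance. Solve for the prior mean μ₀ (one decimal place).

μ₀ = -9.0

The posterior mean is a precision-weighted average: μ_n = (τ₀μ₀ + τ_data·x̄)/(τ₀+τ_data), with τ₀=1/σ₀² and τ_data=n/σ².
Here τ₀ = 1/67.7 = 0.014771 and τ_data = 19/69.2 = 0.274566, so τ_n = 0.289337.
Rearranging for μ₀: μ₀ = (μ_n·τ_n − τ_data·x̄)/τ₀ = (13.3952·0.289337 − 0.274566·14.6) / 0.014771 = -0.132937/0.014771 ≈ -9.0.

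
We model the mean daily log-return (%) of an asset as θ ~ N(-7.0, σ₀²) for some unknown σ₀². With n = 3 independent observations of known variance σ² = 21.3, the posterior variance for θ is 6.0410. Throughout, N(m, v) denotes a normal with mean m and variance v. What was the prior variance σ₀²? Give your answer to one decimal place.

σ₀² = 40.5

For the Normal–Normal model with known σ², precisions add: τ_n = τ₀ + n/σ².
So 1/σ₀² = 1/6.0410 − 3/21.3 = 0.165536 − 0.140845 = 0.024691.
Hence σ₀² = 1/0.024691 ≈ 40.5.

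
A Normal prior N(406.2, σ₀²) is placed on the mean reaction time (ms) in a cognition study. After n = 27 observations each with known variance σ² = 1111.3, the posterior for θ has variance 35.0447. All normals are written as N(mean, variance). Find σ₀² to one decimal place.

For the Normal–Normal model with known σ², precisions add: τ_n = τ₀ + n/σ².
So 1/σ₀² = 1/35.0447 − 27/1111.3 = 0.028535 − 0.024296 = 0.004239.
Hence σ₀² = 1/0.004239 ≈ 235.9.

σ₀² = 235.9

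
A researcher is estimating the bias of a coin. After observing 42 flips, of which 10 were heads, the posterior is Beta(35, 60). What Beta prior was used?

Under Beta–binomial conjugacy the posterior parameters are (α+s, β+f).
So α = 35 − 10 = 25 and β = 60 − 32 = 28.

Beta(25, 28)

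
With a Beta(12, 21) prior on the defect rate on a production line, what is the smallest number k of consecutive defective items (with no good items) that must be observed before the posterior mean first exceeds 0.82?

k = 84

After k defective items and 0 good items the posterior is Beta(12+k, 21), with mean (12+k)/(12+21+k).
Set (12+k)/(33+k) > 0.82 and solve: k > (0.82·33 − 12)/(1 − 0.82) = 83.667.
The smallest integer exceeding 83.667 is 84, and checking k=84: (96)/(117) = 0.8205 > 0.82.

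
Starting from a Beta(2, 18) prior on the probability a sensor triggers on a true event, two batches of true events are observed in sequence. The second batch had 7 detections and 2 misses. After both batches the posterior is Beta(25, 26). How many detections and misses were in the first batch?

Because Beta–binomial updating is additive in the counts, the combined data contributed (α_post−α_prior, β_post−β_prior) successes and failures.
Total across both batches: 25−2=23 detections, 26−18=8 misses.
Subtract the second batch: 23−7=16 detections and 8−2=6 misses.

16 detections and 6 misses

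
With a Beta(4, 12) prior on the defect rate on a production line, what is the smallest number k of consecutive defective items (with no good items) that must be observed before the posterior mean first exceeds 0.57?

k = 12

After k defective items and 0 good items the posterior is Beta(4+k, 12), with mean (4+k)/(4+12+k).
Set (4+k)/(16+k) > 0.57 and solve: k > (0.57·16 − 4)/(1 − 0.57) = 11.907.
The smallest integer exceeding 11.907 is 12.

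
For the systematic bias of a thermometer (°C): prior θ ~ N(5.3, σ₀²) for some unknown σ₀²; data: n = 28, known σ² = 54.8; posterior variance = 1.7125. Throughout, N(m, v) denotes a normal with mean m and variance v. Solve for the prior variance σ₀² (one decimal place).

σ₀² = 13.7

Posterior precision equals prior precision plus data precision: 1/σ_n² = 1/σ₀² + n/σ².
So 1/σ₀² = 1/1.7125 − 28/54.8 = 0.583942 − 0.510949 = 0.072993.
Hence σ₀² = 1/0.072993 ≈ 13.7.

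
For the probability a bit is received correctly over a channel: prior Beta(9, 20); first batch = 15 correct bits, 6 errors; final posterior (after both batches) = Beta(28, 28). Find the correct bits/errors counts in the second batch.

Because Beta–binomial updating is additive in the counts, the combined data contributed (α_post−α_prior, β_post−β_prior) successes and failures.
Total across both batches: 28−9=19 correct bits, 28−20=8 errors.
Subtract the first batch: 19−15=4 correct bits and 8−6=2 errors.

4 correct bits and 2 errors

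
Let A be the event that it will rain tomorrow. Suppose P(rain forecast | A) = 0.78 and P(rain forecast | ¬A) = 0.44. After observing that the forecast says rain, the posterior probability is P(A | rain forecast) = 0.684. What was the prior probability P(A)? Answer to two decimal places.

P(A) = 0.55

In odds form, posterior odds = prior odds × likelihood ratio, so prior odds = posterior odds ÷ LR.
Posterior odds = 0.684/(1−0.684) = 2.1646. LR = 0.78/0.44 = 1.7727.
Prior odds = 2.1646/1.7727 = 1.2211, so P(A) = 1.2211/(1+1.2211) ≈ 0.55.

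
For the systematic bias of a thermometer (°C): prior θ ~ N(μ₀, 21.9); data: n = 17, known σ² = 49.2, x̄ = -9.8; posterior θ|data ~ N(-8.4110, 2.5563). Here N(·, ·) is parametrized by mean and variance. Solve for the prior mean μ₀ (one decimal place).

μ₀ = 2.1

The posterior mean is a precision-weighted average: μ_n = (τ₀μ₀ + τ_data·x̄)/(τ₀+τ_data), with τ₀=1/σ₀² and τ_data=n/σ².
Here τ₀ = 1/21.9 = 0.045662 and τ_data = 17/49.2 = 0.345528, so τ_n = 0.391190.
Rearranging for μ₀: μ₀ = (μ_n·τ_n − τ_data·x̄)/τ₀ = (-8.4110·0.391190 − 0.345528·-9.8) / 0.045662 = 0.095875/0.045662 ≈ 2.1.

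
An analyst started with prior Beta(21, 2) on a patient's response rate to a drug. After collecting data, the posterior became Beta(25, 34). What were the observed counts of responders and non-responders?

4 responders and 32 non-responders

Under Beta–binomial conjugacy the posterior parameters are (a+s, b+f).
Match parameters: s=25−21=4, f=34−2=32.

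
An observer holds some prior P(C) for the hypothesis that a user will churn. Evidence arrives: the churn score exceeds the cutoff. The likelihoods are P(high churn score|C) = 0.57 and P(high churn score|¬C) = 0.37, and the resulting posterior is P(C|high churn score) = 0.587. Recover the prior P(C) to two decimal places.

P(C) = 0.48

In odds form, posterior odds = prior odds × likelihood ratio, so prior odds = posterior odds ÷ LR.
Posterior odds = 0.587/(1−0.587) = 1.4213. LR = 0.57/0.37 = 1.5405.
Prior odds = 1.4213/1.5405 = 0.9226, so P(C) = 0.9226/(1+0.9226) ≈ 0.48.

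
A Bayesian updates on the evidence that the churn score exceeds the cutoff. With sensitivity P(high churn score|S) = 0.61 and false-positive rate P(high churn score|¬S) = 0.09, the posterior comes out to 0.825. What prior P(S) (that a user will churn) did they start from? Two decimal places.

In odds form, posterior odds = prior odds × likelihood ratio, so prior odds = posterior odds ÷ LR.
Posterior odds = 0.825/(1−0.825) = 4.7143. LR = 0.61/0.09 = 6.7778.
Prior odds = 4.7143/6.7778 = 0.6956, so P(S) = 0.6956/(1+0.6956) ≈ 0.41.

P(S) = 0.41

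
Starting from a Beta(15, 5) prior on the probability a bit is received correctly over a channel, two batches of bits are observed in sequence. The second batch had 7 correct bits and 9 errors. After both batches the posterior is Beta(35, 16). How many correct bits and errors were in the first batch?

13 correct bits and 2 errors

Sequential conjugate updates are equivalent to a single update on the pooled data, so total successes = posterior α − prior α and total failures = posterior β − prior β.
Total across both batches: 35−15=20 correct bits, 16−5=11 errors.
Subtract the second batch: 20−7=13 correct bits and 11−9=2 errors.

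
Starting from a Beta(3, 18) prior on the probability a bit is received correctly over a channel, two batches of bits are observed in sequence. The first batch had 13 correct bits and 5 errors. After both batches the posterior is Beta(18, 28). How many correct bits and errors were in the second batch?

2 correct bits and 5 errors

Because Beta–binomial updating is additive in the counts, the combined data contributed (α_post−α_prior, β_post−β_prior) successes and failures.
Total across both batches: 18−3=15 correct bits, 28−18=10 errors.
Subtract the first batch: 15−13=2 correct bits and 10−5=5 errors.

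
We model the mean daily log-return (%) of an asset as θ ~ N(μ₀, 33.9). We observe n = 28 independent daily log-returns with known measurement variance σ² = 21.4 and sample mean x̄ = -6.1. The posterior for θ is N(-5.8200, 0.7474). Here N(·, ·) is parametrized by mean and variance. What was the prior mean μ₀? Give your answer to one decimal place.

μ₀ = 6.6

With known observation variance, the Normal–Normal posterior has precision τ_n = τ₀ + n/σ² and mean μ_n = (τ₀μ₀ + (n/σ²)x̄)/τ_n.
Here τ₀ = 1/33.9 = 0.029499 and τ_data = 28/21.4 = 1.308411, so τ_n = 1.337910.
Rearranging for μ₀: μ₀ = (μ_n·τ_n − τ_data·x̄)/τ₀ = (-5.8200·1.337910 − 1.308411·-6.1) / 0.029499 = 0.194671/0.029499 ≈ 6.6.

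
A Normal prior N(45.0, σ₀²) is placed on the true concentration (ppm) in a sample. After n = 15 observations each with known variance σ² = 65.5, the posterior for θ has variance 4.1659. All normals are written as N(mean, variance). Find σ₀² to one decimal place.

Posterior precision equals prior precision plus data precision: 1/σ_n² = 1/σ₀² + n/σ².
So 1/σ₀² = 1/4.1659 − 15/65.5 = 0.240044 − 0.229008 = 0.011036.
Hence σ₀² = 1/0.011036 ≈ 90.6.

σ₀² = 90.6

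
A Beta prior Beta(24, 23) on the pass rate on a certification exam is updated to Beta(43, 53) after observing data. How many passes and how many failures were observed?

A Beta(α, β) prior with s successes and f failures in binomial data gives a Beta(α+s, β+f) posterior.
Match parameters: s=43−24=19, f=53−23=30.

19 passes and 30 failures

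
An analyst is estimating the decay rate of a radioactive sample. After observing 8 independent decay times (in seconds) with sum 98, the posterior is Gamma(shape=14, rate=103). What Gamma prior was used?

For an exponential likelihood with a Gamma(α, β) prior on the rate, n observations with total T give posterior Gamma(α+n, β+T).
So α = 14 − 8 = 6 and β = 103 − 98 = 5.

Gamma(shape=6, rate=5)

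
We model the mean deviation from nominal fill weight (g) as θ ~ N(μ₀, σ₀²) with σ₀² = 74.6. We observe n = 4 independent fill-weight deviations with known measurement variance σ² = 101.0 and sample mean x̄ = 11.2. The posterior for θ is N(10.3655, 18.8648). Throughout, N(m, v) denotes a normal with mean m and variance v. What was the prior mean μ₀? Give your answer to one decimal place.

μ₀ = 7.9

With known observation variance, the Normal–Normal posterior has precision τ_n = τ₀ + n/σ² and mean μ_n = (τ₀μ₀ + (n/σ²)x̄)/τ_n.
Here τ₀ = 1/74.6 = 0.013405 and τ_data = 4/101.0 = 0.039604, so τ_n = 0.053009.
Rearranging for μ₀: μ₀ = (μ_n·τ_n − τ_data·x̄)/τ₀ = (10.3655·0.053009 − 0.039604·11.2) / 0.013405 = 0.105900/0.013405 ≈ 7.9.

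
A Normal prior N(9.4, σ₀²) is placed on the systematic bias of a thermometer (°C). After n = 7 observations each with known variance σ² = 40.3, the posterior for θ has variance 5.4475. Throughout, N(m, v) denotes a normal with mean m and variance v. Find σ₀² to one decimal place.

Posterior precision equals prior precision plus data precision: 1/σ_n² = 1/σ₀² + n/σ².
So 1/σ₀² = 1/5.4475 − 7/40.3 = 0.183570 − 0.173697 = 0.009873.
Hence σ₀² = 1/0.009873 ≈ 101.3.

σ₀² = 101.3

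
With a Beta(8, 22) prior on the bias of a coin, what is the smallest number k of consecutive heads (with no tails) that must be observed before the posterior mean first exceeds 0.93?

After k heads and 0 tails the posterior is Beta(8+k, 22), with mean (8+k)/(8+22+k).
Set (8+k)/(30+k) > 0.93 and solve: k > (0.93·30 − 8)/(1 − 0.93) = 284.286.
The smallest integer exceeding 284.286 is 285, and checking k=285: (293)/(315) = 0.9302 > 0.93.

k = 285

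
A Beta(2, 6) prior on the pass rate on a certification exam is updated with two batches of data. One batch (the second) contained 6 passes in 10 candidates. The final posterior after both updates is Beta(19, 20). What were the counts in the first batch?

Sequential conjugate updates are equivalent to a single update on the pooled data, so total successes = posterior α − prior α and total failures = posterior β − prior β.
Total across both batches: 19−2=17 passes, 20−6=14 failures.
Subtract the second batch: 17−6=11 passes and 14−4=10 failures.

11 passes and 10 failures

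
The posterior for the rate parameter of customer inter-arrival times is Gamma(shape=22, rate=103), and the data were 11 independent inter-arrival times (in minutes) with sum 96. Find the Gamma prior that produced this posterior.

For an exponential likelihood with a Gamma(α, β) prior on the rate, n observations with total T give posterior Gamma(α+n, β+T).
So α = 22 − 11 = 11 and β = 103 − 96 = 7.

Gamma(shape=11, rate=7)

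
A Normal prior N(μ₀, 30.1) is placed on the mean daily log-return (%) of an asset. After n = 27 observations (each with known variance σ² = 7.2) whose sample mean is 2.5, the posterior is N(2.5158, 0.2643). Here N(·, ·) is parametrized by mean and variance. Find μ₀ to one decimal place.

With known observation variance, the Normal–Normal posterior has precision τ_n = τ₀ + n/σ² and mean μ_n = (τ₀μ₀ + (n/σ²)x̄)/τ_n.
Here τ₀ = 1/30.1 = 0.033223 and τ_data = 27/7.2 = 3.750000, so τ_n = 3.783223.
Rearranging for μ₀: μ₀ = (μ_n·τ_n − τ_data·x̄)/τ₀ = (2.5158·3.783223 − 3.750000·2.5) / 0.033223 = 0.142832/0.033223 ≈ 4.3.

μ₀ = 4.3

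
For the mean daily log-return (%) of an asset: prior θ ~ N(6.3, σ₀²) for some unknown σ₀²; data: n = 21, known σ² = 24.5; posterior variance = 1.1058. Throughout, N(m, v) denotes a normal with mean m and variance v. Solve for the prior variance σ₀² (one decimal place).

σ₀² = 21.2

For the Normal–Normal model with known σ², precisions add: τ_n = τ₀ + n/σ².
So 1/σ₀² = 1/1.1058 − 21/24.5 = 0.904323 − 0.857143 = 0.047180.
Hence σ₀² = 1/0.047180 ≈ 21.2.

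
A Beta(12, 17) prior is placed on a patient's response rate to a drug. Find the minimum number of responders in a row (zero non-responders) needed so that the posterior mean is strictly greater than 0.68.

After k responders and 0 non-responders the posterior is Beta(12+k, 17), with mean (12+k)/(12+17+k).
Set (12+k)/(29+k) > 0.68 and solve: k > (0.68·29 − 12)/(1 − 0.68) = 24.125.
The smallest integer exceeding 24.125 is 25, and checking k=25: (37)/(54) = 0.6852 > 0.68.

k = 25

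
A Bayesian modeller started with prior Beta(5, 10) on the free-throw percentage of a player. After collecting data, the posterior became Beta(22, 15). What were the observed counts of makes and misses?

A Beta(a, b) prior with s successes and f failures in binomial data gives a Beta(a+s, b+f) posterior.
Match parameters: s=22−5=17, f=15−10=5.

17 makes and 5 misses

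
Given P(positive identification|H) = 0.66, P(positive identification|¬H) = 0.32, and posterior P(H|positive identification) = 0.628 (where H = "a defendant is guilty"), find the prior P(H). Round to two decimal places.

Bayes' rule in odds form gives O(H|E) = O(H)·[P(E|H)/P(E|¬H)], hence O(H) = O(H|E)/LR.
Posterior odds = 0.628/(1−0.628) = 1.6882. LR = 0.66/0.32 = 2.0625.
Prior odds = 1.6882/2.0625 = 0.8185, so P(H) = 0.8185/(1+0.8185) ≈ 0.45.

P(H) = 0.45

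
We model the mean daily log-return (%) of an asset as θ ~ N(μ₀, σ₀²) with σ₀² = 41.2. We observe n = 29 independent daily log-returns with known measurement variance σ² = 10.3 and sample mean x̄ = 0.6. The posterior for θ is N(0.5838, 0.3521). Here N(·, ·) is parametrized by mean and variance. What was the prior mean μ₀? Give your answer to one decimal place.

The posterior mean is a precision-weighted average: μ_n = (τ₀μ₀ + τ_data·x̄)/(τ₀+τ_data), with τ₀=1/σ₀² and τ_data=n/σ².
Here τ₀ = 1/41.2 = 0.024272 and τ_data = 29/10.3 = 2.815534, so τ_n = 2.839806.
Rearranging for μ₀: μ₀ = (μ_n·τ_n − τ_data·x̄)/τ₀ = (0.5838·2.839806 − 2.815534·0.6) / 0.024272 = -0.031442/0.024272 ≈ -1.3.

μ₀ = -1.3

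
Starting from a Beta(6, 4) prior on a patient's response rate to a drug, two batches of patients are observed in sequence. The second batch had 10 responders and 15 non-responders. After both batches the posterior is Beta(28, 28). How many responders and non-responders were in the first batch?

12 responders and 9 non-responders

Because Beta–binomial updating is additive in the counts, the combined data contributed (α_post−α_prior, β_post−β_prior) successes and failures.
Total across both batches: 28−6=22 responders, 28−4=24 non-responders.
Subtract the second batch: 22−10=12 responders and 24−15=9 non-responders.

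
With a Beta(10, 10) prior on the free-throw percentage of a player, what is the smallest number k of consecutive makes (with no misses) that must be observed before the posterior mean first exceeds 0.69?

After k makes and 0 misses the posterior is Beta(10+k, 10), with mean (10+k)/(10+10+k).
Set (10+k)/(20+k) > 0.69 and solve: k > (0.69·20 − 10)/(1 − 0.69) = 12.258.
The smallest integer exceeding 12.258 is 13.

k = 13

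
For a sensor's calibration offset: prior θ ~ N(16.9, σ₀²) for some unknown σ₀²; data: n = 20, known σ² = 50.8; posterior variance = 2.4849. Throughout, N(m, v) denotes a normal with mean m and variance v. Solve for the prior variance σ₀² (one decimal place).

σ₀² = 114.5

Posterior precision equals prior precision plus data precision: 1/σ_n² = 1/σ₀² + n/σ².
So 1/σ₀² = 1/2.4849 − 20/50.8 = 0.402431 − 0.393701 = 0.008730.
Hence σ₀² = 1/0.008730 ≈ 114.5.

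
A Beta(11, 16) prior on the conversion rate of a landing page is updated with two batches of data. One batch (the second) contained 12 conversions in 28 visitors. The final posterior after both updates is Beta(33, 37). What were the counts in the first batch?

10 conversions and 5 bounces

Because Beta–binomial updating is additive in the counts, the combined data contributed (α_post−α_prior, β_post−β_prior) successes and failures.
Total across both batches: 33−11=22 conversions, 37−16=21 bounces.
Subtract the second batch: 22−12=10 conversions and 21−16=5 bounces.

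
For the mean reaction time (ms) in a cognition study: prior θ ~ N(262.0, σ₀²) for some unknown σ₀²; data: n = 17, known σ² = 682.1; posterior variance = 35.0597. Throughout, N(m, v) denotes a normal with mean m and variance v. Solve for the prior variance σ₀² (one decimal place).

For the Normal–Normal model with known σ², precisions add: τ_n = τ₀ + n/σ².
So 1/σ₀² = 1/35.0597 − 17/682.1 = 0.028523 − 0.024923 = 0.003600.
Hence σ₀² = 1/0.003600 ≈ 277.8.

σ₀² = 277.8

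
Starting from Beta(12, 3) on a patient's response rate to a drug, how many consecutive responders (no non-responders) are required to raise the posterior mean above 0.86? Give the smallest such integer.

After k responders and 0 non-responders the posterior is Beta(12+k, 3), with mean (12+k)/(12+3+k).
Set (12+k)/(15+k) > 0.86 and solve: k > (0.86·15 − 12)/(1 − 0.86) = 6.429.
The smallest integer exceeding 6.429 is 7, and checking k=7: (19)/(22) = 0.8636 > 0.86.

k = 7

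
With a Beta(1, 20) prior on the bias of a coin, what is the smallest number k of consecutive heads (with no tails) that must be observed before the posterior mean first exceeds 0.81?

After k heads and 0 tails the posterior is Beta(1+k, 20), with mean (1+k)/(1+20+k).
Set (1+k)/(21+k) > 0.81 and solve: k > (0.81·21 − 1)/(1 − 0.81) = 84.263.
The smallest integer exceeding 84.263 is 85, and checking k=85: (86)/(106) = 0.8113 > 0.81.

k = 85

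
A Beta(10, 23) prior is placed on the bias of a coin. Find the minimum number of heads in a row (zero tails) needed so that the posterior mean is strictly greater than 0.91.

k = 223

After k heads and 0 tails the posterior is Beta(10+k, 23), with mean (10+k)/(10+23+k).
Set (10+k)/(33+k) > 0.91 and solve: k > (0.91·33 − 10)/(1 − 0.91) = 222.556.
The smallest integer exceeding 222.556 is 223, and checking k=223: (233)/(256) = 0.9102 > 0.91.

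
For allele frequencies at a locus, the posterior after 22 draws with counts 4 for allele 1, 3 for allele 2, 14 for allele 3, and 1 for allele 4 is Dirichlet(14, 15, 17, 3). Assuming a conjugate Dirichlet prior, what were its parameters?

Dirichlet(10, 12, 3, 2)

For a Dirichlet(α) prior with multinomial counts c, the posterior is Dirichlet(α + c) componentwise.
Subtract each count from the matching posterior parameter: 14−4=10, 15−3=12, 17−14=3, 3−1=2.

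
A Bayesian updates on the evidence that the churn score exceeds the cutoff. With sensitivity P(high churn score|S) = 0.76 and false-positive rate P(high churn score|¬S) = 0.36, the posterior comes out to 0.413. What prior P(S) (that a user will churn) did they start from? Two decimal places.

In odds form, posterior odds = prior odds × likelihood ratio, so prior odds = posterior odds ÷ LR.
Posterior odds = 0.413/(1−0.413) = 0.7036. LR = 0.76/0.36 = 2.1111.
Prior odds = 0.7036/2.1111 = 0.3333, so P(S) = 0.3333/(1+0.3333) ≈ 0.25.

P(S) = 0.25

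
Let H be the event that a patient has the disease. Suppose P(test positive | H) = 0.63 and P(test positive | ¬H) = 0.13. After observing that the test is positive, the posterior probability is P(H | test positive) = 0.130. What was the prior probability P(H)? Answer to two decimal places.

Bayes' rule in odds form gives O(H|E) = O(H)·[P(E|H)/P(E|¬H)], hence O(H) = O(H|E)/LR.
Posterior odds = 0.130/(1−0.130) = 0.1494. LR = 0.63/0.13 = 4.8462.
Prior odds = 0.1494/4.8462 = 0.0308, so P(H) = 0.0308/(1+0.0308) ≈ 0.03.

P(H) = 0.03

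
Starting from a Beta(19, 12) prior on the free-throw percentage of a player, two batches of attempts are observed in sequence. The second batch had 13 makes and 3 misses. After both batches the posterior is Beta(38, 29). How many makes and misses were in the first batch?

6 makes and 14 misses

Because Beta–binomial updating is additive in the counts, the combined data contributed (α_post−α_prior, β_post−β_prior) successes and failures.
Total across both batches: 38−19=19 makes, 29−12=17 misses.
Subtract the second batch: 19−13=6 makes and 17−3=14 misses.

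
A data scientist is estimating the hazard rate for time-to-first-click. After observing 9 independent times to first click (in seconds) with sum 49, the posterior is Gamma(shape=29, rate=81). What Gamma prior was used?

Gamma(shape=20, rate=32)

For an exponential likelihood with a Gamma(α, β) prior on the rate, n observations with total T give posterior Gamma(α+n, β+T).
So α = 29 − 9 = 20 and β = 81 − 49 = 32.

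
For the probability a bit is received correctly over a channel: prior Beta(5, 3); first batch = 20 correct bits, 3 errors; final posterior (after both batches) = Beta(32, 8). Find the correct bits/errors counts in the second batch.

Because Beta–binomial updating is additive in the counts, the combined data contributed (α_post−α_prior, β_post−β_prior) successes and failures.
Total across both batches: 32−5=27 correct bits, 8−3=5 errors.
Subtract the first batch: 27−20=7 correct bits and 5−3=2 errors.

7 correct bits and 2 errors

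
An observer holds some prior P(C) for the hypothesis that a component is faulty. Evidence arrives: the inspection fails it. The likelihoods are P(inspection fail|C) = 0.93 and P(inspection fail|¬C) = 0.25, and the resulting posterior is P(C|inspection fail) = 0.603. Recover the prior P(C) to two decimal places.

Bayes' rule in odds form gives O(C|E) = O(C)·[P(E|C)/P(E|¬C)], hence O(C) = O(C|E)/LR.
Posterior odds = 0.603/(1−0.603) = 1.5189. LR = 0.93/0.25 = 3.7200.
Prior odds = 1.5189/3.7200 = 0.4083, so P(C) = 0.4083/(1+0.4083) ≈ 0.29.

P(C) = 0.29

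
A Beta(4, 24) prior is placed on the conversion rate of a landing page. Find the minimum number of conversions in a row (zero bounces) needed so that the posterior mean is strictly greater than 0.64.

k = 39

After k conversions and 0 bounces the posterior is Beta(4+k, 24), with mean (4+k)/(4+24+k).
Set (4+k)/(28+k) > 0.64 and solve: k > (0.64·28 − 4)/(1 − 0.64) = 38.667.
The smallest integer exceeding 38.667 is 39.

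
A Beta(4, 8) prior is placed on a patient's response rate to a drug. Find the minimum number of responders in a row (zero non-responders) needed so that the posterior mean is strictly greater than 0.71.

k = 16

After k responders and 0 non-responders the posterior is Beta(4+k, 8), with mean (4+k)/(4+8+k).
Set (4+k)/(12+k) > 0.71 and solve: k > (0.71·12 − 4)/(1 − 0.71) = 15.586.
The smallest integer exceeding 15.586 is 16, and checking k=16: (20)/(28) = 0.7143 > 0.71.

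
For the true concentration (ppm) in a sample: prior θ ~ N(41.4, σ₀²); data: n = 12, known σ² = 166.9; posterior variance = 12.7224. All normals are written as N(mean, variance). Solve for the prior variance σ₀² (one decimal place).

σ₀² = 149.2

Posterior precision equals prior precision plus data precision: 1/σ_n² = 1/σ₀² + n/σ².
So 1/σ₀² = 1/12.7224 − 12/166.9 = 0.078602 − 0.071899 = 0.006703.
Hence σ₀² = 1/0.006703 ≈ 149.2.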